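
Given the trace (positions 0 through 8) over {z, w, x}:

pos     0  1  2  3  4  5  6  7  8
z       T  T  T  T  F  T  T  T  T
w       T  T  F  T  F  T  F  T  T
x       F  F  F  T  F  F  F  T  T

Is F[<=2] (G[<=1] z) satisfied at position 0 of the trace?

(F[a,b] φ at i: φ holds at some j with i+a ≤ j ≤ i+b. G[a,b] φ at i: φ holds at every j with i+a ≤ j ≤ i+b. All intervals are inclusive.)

True

Check G[<=1] z at each j in [0,2]:
  j=0: holds on [0,1]
  j=1: holds on [1,2]
  j=2: holds on [2,3]
Found at j=0 → formula holds.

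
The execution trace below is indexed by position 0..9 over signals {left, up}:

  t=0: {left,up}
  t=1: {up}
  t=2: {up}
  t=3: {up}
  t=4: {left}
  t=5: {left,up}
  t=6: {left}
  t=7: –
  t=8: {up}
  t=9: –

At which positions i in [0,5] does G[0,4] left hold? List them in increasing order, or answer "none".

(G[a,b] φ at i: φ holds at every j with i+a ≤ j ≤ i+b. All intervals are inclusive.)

none

Evaluate at each i in [0,5]:
  i=0: ✗ (fails at j=1)
  i=1: ✗ (fails at j=1)
  i=2: ✗ (fails at j=2)
  i=3: ✗ (fails at j=3)
  i=4: ✗ (fails at j=7)
  i=5: ✗ (fails at j=7)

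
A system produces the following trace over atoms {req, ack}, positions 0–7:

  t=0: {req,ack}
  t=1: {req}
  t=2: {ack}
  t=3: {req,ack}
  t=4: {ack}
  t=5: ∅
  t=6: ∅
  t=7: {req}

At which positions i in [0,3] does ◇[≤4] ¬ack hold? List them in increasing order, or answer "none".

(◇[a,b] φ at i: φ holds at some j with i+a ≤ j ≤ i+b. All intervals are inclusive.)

0, 1, 2, 3

Evaluate at each i in [0,3]:
  i=0: ✓ (witness j=1)
  i=1: ✓ (witness j=1)
  i=2: ✓ (witness j=5)
  i=3: ✓ (witness j=5)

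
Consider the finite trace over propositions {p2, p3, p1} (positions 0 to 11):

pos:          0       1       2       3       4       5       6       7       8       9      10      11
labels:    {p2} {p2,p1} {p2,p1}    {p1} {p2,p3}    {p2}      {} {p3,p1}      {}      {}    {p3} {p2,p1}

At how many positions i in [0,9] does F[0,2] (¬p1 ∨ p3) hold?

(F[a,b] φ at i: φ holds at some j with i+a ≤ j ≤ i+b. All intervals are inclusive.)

Evaluate at each i in [0,9]:
  i=0: ✓ (witness j=0)
  i=1: ✗ (none in [1,3])
  i=2: ✓ (witness j=4)
  i=3: ✓ (witness j=4)
  i=4: ✓ (witness j=4)
  i=5: ✓ (witness j=5)
  i=6: ✓ (witness j=6)
  i=7: ✓ (witness j=7)
  i=8: ✓ (witness j=8)
  i=9: ✓ (witness j=9)
Positions where it holds: {0, 2, 3, 4, 5, 6, 7, 8, 9} → 9.

9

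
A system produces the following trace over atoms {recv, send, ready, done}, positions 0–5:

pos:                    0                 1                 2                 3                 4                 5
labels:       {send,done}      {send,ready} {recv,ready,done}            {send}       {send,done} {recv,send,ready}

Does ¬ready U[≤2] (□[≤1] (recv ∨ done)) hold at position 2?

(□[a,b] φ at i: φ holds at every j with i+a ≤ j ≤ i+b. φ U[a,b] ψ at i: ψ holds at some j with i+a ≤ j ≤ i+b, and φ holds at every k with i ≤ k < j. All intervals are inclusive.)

Need some j in [2,4] with □[≤1] (recv ∨ done), and ¬ready at every k in [2,j-1].
  j=2: □[≤1] (recv ∨ done) — fails at 3.
  j=3: □[≤1] (recv ∨ done) — fails at 3.
  j=4: □[≤1] (recv ∨ done) holds, but ¬ready fails at k=2 → not this j.
No j in the window works → until fails.

Does not hold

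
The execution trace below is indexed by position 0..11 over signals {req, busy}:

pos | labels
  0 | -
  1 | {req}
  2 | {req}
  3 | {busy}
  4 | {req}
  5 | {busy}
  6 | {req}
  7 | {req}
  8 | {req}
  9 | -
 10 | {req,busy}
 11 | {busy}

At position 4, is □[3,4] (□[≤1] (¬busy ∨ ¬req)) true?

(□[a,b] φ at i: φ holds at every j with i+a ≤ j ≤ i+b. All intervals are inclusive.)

Holds

Check □[≤1] (¬busy ∨ ¬req) at every j in [7,8]:
  j=7: holds on [7,8]
  j=8: holds on [8,9]
All positions satisfy it → formula holds.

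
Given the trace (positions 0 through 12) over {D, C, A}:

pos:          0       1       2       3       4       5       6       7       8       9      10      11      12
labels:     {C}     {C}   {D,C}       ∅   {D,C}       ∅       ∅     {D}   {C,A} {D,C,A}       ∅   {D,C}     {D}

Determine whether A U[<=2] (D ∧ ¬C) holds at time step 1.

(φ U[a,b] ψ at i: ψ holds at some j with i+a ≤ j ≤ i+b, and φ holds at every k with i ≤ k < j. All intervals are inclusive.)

No

Need some j in [1,3] with (D ∧ ¬C), and A at every k in [1,j-1].
  j=1: (D ∧ ¬C) false.
  j=2: (D ∧ ¬C) false.
  j=3: (D ∧ ¬C) false.
No j in the window works → until fails.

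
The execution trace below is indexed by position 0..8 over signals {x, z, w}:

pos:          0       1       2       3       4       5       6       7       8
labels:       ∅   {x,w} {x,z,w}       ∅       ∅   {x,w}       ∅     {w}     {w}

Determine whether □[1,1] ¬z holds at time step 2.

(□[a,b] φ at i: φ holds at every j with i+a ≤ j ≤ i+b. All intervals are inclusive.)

Check ¬z at every j in [3,3]:
  j=3: true
All positions satisfy it → formula holds.

True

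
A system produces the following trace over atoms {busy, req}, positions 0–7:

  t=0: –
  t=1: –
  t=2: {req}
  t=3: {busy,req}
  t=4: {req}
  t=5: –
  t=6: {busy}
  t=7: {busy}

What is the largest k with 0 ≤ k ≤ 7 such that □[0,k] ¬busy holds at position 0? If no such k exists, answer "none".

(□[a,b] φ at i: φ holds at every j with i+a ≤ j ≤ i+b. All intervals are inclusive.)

¬busy must hold from j=0 onward; find where it first fails.
  j=0: holds
  j=1: holds
  j=2: holds
  j=3: fails
Holds on [0,2], so largest k = 2.

2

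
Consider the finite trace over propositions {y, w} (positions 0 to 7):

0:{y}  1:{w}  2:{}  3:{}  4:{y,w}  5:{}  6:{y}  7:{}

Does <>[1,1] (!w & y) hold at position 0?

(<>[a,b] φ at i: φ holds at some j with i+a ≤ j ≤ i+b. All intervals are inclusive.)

Check (!w & y) at each j in [1,1]:
  j=1: false
No position in the window satisfies it → formula fails.

False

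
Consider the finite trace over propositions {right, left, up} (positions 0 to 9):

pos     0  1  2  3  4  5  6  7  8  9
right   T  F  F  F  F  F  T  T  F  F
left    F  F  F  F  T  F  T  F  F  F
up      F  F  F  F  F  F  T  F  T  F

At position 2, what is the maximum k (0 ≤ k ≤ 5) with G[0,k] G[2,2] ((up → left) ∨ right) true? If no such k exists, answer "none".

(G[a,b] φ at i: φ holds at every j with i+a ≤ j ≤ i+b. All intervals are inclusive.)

G[2,2] ((up → left) ∨ right) must hold from j=2 onward; find where it first fails.
  j=2: holds
  j=3: holds
  j=4: holds
  j=5: holds
  j=6: fails
Holds on [2,5], so largest k = 3.

3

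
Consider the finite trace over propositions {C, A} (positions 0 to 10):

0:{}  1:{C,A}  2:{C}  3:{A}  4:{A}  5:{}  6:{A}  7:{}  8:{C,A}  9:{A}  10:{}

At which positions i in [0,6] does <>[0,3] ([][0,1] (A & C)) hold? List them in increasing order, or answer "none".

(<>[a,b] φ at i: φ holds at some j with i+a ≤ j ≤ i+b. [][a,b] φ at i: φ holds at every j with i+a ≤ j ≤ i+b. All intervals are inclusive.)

Evaluate at each i in [0,6]:
  i=0: ✗ (none in [0,3])
  i=1: ✗ (none in [1,4])
  i=2: ✗ (none in [2,5])
  i=3: ✗ (none in [3,6])
  i=4: ✗ (none in [4,7])
  i=5: ✗ (none in [5,8])
  i=6: ✗ (none in [6,9])

none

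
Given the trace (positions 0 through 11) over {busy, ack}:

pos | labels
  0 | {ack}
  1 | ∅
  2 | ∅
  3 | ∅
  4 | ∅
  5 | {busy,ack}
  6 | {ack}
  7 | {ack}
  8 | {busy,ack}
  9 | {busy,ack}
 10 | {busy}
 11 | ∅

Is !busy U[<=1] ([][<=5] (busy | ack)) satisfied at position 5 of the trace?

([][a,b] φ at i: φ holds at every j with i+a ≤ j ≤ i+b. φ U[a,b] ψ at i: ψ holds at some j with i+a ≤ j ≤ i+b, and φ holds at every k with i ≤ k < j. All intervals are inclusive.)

Need some j in [5,6] with [][<=5] (busy | ack), and !busy at every k in [5,j-1].
  j=5: [][<=5] (busy | ack) holds; no prefix to check → satisfied.

Yes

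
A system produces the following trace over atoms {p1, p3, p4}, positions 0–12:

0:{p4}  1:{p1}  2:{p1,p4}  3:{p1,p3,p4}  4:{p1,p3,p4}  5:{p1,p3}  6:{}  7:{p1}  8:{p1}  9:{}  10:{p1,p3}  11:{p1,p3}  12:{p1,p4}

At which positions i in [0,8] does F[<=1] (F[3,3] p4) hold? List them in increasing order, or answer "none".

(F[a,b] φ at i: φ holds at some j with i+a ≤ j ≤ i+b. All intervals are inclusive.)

0, 1, 8

Evaluate at each i in [0,8]:
  i=0: ✓ (witness j=0)
  i=1: ✓ (witness j=1)
  i=2: ✗ (none in [2,3])
  i=3: ✗ (none in [3,4])
  i=4: ✗ (none in [4,5])
  i=5: ✗ (none in [5,6])
  i=6: ✗ (none in [6,7])
  i=7: ✗ (none in [7,8])
  i=8: ✓ (witness j=9)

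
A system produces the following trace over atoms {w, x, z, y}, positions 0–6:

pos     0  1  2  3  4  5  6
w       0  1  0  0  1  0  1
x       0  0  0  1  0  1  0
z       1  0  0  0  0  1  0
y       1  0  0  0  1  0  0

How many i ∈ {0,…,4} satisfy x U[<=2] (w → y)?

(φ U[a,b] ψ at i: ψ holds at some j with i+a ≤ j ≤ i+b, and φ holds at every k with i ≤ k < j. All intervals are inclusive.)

4

Evaluate at each i in [0,4]:
  i=0: ✓ (rhs at j=0)
  i=1: ✗ (lhs fails at k=1 before rhs at j=2)
  i=2: ✓ (rhs at j=2)
  i=3: ✓ (rhs at j=3)
  i=4: ✓ (rhs at j=4)
Positions where it holds: {0, 2, 3, 4} → 4.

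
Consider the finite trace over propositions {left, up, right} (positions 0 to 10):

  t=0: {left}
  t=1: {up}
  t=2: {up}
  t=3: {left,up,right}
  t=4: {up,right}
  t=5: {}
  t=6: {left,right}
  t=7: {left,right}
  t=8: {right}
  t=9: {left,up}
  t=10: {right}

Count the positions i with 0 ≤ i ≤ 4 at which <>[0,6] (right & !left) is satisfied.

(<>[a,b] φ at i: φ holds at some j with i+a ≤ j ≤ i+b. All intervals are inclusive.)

5

Evaluate at each i in [0,4]:
  i=0: ✓ (witness j=4)
  i=1: ✓ (witness j=4)
  i=2: ✓ (witness j=4)
  i=3: ✓ (witness j=4)
  i=4: ✓ (witness j=4)
Positions where it holds: {0, 1, 2, 3, 4} → 5.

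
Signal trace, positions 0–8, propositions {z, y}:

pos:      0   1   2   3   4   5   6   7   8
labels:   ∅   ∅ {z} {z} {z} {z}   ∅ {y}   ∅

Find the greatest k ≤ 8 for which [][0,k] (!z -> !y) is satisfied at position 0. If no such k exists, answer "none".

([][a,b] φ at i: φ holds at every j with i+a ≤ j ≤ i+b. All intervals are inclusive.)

6

(!z -> !y) must hold from j=0 onward; find where it first fails.
  j=0: holds
  j=1: holds
  j=2: holds
  j=3: holds
  j=4: holds
  j=5: holds
  j=6: holds
  j=7: fails
Holds on [0,6], so largest k = 6.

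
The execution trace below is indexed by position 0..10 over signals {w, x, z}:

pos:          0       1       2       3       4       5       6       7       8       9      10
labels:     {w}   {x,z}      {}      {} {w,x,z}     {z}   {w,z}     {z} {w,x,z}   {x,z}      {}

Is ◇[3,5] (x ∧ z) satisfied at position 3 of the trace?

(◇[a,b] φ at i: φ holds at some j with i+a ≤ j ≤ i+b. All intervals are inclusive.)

Check (x ∧ z) at each j in [6,8]:
  j=6: false
  j=7: false
  j=8: true
Found at j=8 → formula holds.

Holds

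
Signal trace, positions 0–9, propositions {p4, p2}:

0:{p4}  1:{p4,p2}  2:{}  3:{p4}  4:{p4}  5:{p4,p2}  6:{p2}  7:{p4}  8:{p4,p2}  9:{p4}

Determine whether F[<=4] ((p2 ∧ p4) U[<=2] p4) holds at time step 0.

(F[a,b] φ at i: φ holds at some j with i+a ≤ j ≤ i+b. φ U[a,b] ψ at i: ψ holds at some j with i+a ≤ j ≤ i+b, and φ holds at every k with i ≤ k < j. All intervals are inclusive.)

Holds

Check ((p2 ∧ p4) U[<=2] p4) at each j in [0,4]:
  j=0: holds
  j=1: holds
  j=2: fails
  j=3: holds
  j=4: holds
Found at j=0 → formula holds.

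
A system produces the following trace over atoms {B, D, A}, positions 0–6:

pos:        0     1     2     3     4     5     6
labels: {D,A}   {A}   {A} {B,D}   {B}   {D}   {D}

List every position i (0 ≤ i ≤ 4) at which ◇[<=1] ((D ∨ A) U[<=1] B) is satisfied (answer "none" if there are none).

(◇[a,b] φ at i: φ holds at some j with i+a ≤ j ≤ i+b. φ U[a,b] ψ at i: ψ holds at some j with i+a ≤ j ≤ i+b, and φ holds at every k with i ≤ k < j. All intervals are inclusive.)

1, 2, 3, 4

Evaluate at each i in [0,4]:
  i=0: ✗ (none in [0,1])
  i=1: ✓ (witness j=2)
  i=2: ✓ (witness j=2)
  i=3: ✓ (witness j=3)
  i=4: ✓ (witness j=4)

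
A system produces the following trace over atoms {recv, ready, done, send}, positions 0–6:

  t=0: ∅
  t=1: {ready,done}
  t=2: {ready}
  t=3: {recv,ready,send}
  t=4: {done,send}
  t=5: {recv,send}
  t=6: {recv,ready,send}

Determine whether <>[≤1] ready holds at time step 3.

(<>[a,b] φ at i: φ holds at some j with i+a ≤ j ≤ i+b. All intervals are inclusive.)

Holds

Check ready at each j in [3,4]:
  j=3: true
  j=4: false
Found at j=3 → formula holds.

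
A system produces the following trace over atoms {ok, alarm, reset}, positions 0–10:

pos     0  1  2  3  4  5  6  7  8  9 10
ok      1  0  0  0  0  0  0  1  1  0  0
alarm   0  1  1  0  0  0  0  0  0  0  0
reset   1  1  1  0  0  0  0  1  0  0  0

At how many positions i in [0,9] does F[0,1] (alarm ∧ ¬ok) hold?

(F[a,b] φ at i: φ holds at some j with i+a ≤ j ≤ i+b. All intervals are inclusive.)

3

Evaluate at each i in [0,9]:
  i=0: ✓ (witness j=1)
  i=1: ✓ (witness j=1)
  i=2: ✓ (witness j=2)
  i=3: ✗ (none in [3,4])
  i=4: ✗ (none in [4,5])
  i=5: ✗ (none in [5,6])
  i=6: ✗ (none in [6,7])
  i=7: ✗ (none in [7,8])
  i=8: ✗ (none in [8,9])
  i=9: ✗ (none in [9,10])
Positions where it holds: {0, 1, 2} → 3.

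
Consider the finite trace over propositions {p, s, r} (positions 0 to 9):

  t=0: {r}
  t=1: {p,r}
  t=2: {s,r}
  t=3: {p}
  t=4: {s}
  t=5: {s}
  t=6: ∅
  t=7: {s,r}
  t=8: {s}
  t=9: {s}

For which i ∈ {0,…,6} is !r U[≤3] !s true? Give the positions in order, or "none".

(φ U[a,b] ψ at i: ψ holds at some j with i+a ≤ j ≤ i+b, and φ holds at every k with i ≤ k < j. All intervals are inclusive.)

0, 1, 3, 4, 5, 6

Evaluate at each i in [0,6]:
  i=0: ✓ (rhs at j=0)
  i=1: ✓ (rhs at j=1)
  i=2: ✗ (lhs fails at k=2 before rhs at j=3)
  i=3: ✓ (rhs at j=3)
  i=4: ✓ (rhs at j=6; lhs holds on [4,5])
  i=5: ✓ (rhs at j=6; lhs holds on [5,5])
  i=6: ✓ (rhs at j=6)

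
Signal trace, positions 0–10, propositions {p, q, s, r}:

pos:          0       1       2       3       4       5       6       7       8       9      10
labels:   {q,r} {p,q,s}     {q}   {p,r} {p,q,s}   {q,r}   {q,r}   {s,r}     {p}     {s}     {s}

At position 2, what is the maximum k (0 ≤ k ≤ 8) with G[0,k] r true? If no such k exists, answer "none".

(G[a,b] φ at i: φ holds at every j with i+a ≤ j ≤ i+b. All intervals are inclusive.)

r must hold from j=2 onward; find where it first fails.
  j=2: fails → no k works.

none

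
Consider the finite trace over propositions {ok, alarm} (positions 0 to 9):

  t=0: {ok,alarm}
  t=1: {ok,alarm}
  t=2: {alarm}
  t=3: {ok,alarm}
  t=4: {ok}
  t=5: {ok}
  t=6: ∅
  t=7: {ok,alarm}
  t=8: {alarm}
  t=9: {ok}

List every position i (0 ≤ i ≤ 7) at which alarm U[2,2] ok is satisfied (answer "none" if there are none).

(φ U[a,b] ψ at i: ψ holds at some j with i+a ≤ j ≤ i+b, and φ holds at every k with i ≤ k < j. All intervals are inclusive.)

1, 2, 7

Evaluate at each i in [0,7]:
  i=0: ✗ (no rhs in [2,2])
  i=1: ✓ (rhs at j=3; lhs holds on [1,2])
  i=2: ✓ (rhs at j=4; lhs holds on [2,3])
  i=3: ✗ (lhs fails at k=4 before rhs at j=5)
  i=4: ✗ (no rhs in [6,6])
  i=5: ✗ (lhs fails at k=5 before rhs at j=7)
  i=6: ✗ (no rhs in [8,8])
  i=7: ✓ (rhs at j=9; lhs holds on [7,8])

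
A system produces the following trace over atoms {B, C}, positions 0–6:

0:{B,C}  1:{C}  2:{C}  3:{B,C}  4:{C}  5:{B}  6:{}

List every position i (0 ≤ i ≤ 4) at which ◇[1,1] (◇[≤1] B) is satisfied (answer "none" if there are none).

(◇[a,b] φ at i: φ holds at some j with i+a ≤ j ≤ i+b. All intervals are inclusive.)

1, 2, 3, 4

Evaluate at each i in [0,4]:
  i=0: ✗ (none in [1,1])
  i=1: ✓ (witness j=2)
  i=2: ✓ (witness j=3)
  i=3: ✓ (witness j=4)
  i=4: ✓ (witness j=5)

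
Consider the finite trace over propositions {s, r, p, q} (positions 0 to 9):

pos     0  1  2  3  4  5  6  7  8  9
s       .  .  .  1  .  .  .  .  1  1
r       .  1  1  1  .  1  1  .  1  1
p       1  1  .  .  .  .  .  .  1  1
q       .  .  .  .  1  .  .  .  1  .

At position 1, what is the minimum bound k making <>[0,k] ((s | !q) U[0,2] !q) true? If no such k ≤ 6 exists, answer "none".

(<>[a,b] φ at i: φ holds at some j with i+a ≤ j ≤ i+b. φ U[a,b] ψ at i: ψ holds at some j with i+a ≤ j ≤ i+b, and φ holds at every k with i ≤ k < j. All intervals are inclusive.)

0

Scan j = 1,2,… for ((s | !q) U[0,2] !q):
  j=1: holds
First hit at j=1, so smallest k = 1-1 = 0.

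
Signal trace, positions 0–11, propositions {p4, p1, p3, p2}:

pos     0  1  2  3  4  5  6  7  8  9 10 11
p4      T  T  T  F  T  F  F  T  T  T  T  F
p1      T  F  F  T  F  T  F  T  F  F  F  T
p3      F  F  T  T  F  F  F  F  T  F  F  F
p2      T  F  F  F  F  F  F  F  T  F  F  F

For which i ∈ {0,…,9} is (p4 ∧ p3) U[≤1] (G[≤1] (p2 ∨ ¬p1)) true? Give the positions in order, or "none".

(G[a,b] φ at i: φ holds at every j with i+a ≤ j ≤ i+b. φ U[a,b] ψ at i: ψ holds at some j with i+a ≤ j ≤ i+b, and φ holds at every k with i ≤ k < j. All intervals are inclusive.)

Evaluate at each i in [0,9]:
  i=0: ✓ (rhs at j=0)
  i=1: ✓ (rhs at j=1)
  i=2: ✗ (no rhs in [2,3])
  i=3: ✗ (no rhs in [3,4])
  i=4: ✗ (no rhs in [4,5])
  i=5: ✗ (no rhs in [5,6])
  i=6: ✗ (no rhs in [6,7])
  i=7: ✗ (lhs fails at k=7 before rhs at j=8)
  i=8: ✓ (rhs at j=8)
  i=9: ✓ (rhs at j=9)

0, 1, 8, 9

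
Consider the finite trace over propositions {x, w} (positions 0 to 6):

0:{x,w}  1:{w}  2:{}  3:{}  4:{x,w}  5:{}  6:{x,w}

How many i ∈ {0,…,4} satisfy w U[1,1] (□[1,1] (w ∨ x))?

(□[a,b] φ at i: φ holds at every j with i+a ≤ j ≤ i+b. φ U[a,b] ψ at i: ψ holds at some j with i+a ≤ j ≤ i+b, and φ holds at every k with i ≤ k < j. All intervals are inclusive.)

Evaluate at each i in [0,4]:
  i=0: ✗ (no rhs in [1,1])
  i=1: ✗ (no rhs in [2,2])
  i=2: ✗ (lhs fails at k=2 before rhs at j=3)
  i=3: ✗ (no rhs in [4,4])
  i=4: ✓ (rhs at j=5; lhs holds on [4,4])
Positions where it holds: {4} → 1.

1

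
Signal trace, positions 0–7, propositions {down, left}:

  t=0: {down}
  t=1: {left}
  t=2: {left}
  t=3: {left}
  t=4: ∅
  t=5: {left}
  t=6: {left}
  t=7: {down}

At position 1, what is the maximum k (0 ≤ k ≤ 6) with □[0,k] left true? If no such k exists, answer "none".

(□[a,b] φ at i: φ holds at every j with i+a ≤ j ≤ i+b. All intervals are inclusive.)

left must hold from j=1 onward; find where it first fails.
  j=1: holds
  j=2: holds
  j=3: holds
  j=4: fails
Holds on [1,3], so largest k = 2.

2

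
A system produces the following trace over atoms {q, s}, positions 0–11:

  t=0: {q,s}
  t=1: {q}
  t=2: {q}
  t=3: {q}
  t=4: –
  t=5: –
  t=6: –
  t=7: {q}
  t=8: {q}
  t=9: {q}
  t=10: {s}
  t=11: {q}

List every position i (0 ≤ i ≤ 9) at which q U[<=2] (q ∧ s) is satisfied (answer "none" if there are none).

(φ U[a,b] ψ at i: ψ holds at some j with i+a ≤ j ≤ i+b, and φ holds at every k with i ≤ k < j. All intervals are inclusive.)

Evaluate at each i in [0,9]:
  i=0: ✓ (rhs at j=0)
  i=1: ✗ (no rhs in [1,3])
  i=2: ✗ (no rhs in [2,4])
  i=3: ✗ (no rhs in [3,5])
  i=4: ✗ (no rhs in [4,6])
  i=5: ✗ (no rhs in [5,7])
  i=6: ✗ (no rhs in [6,8])
  i=7: ✗ (no rhs in [7,9])
  i=8: ✗ (no rhs in [8,10])
  i=9: ✗ (no rhs in [9,11])

0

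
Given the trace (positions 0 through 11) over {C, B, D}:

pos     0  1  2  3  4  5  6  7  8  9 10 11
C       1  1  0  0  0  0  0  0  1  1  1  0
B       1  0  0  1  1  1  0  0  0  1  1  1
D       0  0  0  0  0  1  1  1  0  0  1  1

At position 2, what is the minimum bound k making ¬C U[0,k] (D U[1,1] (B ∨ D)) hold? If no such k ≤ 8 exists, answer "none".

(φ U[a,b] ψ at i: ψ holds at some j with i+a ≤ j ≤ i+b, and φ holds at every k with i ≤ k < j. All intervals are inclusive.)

3

Need earliest j ≥ 2 with (D U[1,1] (B ∨ D)), and ¬C at every k in [2,j-1].
  j=2: rhs fails.
  j=3: rhs fails.
  j=4: rhs fails.
  j=5: rhs holds; lhs holds on [2,4]. k = 3.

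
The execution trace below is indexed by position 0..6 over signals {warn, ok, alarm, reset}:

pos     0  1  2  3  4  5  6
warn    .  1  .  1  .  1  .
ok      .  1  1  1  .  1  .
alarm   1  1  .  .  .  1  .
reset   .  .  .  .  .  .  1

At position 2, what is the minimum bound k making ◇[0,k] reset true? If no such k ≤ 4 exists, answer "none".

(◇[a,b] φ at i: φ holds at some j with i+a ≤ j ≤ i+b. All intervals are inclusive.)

4

Scan j = 2,3,… for reset:
  j=2: fails
  j=3: fails
  j=4: fails
  j=5: fails
  j=6: holds
First hit at j=6, so smallest k = 6-2 = 4.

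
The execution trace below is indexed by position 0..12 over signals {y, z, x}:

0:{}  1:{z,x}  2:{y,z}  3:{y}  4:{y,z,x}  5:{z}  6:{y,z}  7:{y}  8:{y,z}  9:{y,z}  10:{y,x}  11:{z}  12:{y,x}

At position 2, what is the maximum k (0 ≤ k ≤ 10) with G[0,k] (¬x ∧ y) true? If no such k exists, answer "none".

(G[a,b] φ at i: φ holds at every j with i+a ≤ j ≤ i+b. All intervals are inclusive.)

1

(¬x ∧ y) must hold from j=2 onward; find where it first fails.
  j=2: holds
  j=3: holds
  j=4: fails
Holds on [2,3], so largest k = 1.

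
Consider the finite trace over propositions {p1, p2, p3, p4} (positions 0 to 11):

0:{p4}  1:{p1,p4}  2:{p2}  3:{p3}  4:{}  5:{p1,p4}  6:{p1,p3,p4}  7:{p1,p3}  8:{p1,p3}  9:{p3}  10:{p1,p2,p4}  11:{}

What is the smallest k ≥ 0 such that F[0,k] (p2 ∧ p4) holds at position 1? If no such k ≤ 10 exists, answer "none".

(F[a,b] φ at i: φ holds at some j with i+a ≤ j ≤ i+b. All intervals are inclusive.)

Scan j = 1,2,… for (p2 ∧ p4):
  j=1: fails
  j=2: fails
  j=3: fails
  j=4: fails
  j=5: fails
  j=6: fails
  j=7: fails
  j=8: fails
  j=9: fails
  j=10: holds
First hit at j=10, so smallest k = 10-1 = 9.

9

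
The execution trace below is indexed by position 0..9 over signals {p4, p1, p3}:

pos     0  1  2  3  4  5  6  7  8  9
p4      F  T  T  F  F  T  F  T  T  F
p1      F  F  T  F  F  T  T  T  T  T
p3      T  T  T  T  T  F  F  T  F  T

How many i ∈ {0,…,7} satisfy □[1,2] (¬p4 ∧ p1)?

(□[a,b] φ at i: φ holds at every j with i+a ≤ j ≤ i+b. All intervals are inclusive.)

Evaluate at each i in [0,7]:
  i=0: ✗ (fails at j=1)
  i=1: ✗ (fails at j=2)
  i=2: ✗ (fails at j=3)
  i=3: ✗ (fails at j=4)
  i=4: ✗ (fails at j=5)
  i=5: ✗ (fails at j=7)
  i=6: ✗ (fails at j=7)
  i=7: ✗ (fails at j=8)
Positions where it holds: {} → 0.

0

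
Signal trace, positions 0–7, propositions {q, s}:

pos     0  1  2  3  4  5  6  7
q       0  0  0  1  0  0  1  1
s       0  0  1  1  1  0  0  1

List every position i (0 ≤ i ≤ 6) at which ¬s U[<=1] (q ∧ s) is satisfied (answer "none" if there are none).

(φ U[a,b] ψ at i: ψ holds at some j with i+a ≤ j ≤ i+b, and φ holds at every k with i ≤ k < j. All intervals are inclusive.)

Evaluate at each i in [0,6]:
  i=0: ✗ (no rhs in [0,1])
  i=1: ✗ (no rhs in [1,2])
  i=2: ✗ (lhs fails at k=2 before rhs at j=3)
  i=3: ✓ (rhs at j=3)
  i=4: ✗ (no rhs in [4,5])
  i=5: ✗ (no rhs in [5,6])
  i=6: ✓ (rhs at j=7; lhs holds on [6,6])

3, 6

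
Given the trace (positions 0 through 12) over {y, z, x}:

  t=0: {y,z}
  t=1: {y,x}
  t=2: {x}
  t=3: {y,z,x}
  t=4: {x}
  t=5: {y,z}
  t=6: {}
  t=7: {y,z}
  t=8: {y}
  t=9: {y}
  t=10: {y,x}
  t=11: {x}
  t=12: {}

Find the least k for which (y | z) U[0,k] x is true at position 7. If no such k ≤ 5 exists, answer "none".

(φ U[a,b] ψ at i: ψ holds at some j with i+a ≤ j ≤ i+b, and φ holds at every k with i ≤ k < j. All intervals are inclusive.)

Need earliest j ≥ 7 with x, and (y | z) at every k in [7,j-1].
  j=7: rhs fails.
  j=8: rhs fails.
  j=9: rhs fails.
  j=10: rhs holds; lhs holds on [7,9]. k = 3.

3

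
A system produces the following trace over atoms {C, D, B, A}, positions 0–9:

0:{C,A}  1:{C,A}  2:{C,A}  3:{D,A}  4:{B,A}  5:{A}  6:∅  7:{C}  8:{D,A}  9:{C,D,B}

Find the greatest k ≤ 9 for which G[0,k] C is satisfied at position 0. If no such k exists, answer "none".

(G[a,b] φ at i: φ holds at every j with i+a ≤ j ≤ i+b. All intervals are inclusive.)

2

C must hold from j=0 onward; find where it first fails.
  j=0: holds
  j=1: holds
  j=2: holds
  j=3: fails
Holds on [0,2], so largest k = 2.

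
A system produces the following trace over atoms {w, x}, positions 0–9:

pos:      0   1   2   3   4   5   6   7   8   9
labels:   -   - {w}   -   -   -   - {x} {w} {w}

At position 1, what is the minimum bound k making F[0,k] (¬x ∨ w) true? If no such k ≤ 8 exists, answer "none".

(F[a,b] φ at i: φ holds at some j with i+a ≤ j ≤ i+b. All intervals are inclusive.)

Scan j = 1,2,… for (¬x ∨ w):
  j=1: holds
First hit at j=1, so smallest k = 1-1 = 0.

0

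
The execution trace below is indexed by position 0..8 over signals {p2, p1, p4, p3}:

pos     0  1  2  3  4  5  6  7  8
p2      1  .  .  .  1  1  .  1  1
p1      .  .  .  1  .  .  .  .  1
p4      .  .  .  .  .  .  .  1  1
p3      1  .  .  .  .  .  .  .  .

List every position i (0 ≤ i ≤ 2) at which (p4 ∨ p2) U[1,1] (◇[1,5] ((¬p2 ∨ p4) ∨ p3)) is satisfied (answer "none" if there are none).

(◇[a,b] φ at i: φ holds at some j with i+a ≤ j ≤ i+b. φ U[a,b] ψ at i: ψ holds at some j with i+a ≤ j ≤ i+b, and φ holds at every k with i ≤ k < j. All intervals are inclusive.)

0

Evaluate at each i in [0,2]:
  i=0: ✓ (rhs at j=1; lhs holds on [0,0])
  i=1: ✗ (lhs fails at k=1 before rhs at j=2)
  i=2: ✗ (lhs fails at k=2 before rhs at j=3)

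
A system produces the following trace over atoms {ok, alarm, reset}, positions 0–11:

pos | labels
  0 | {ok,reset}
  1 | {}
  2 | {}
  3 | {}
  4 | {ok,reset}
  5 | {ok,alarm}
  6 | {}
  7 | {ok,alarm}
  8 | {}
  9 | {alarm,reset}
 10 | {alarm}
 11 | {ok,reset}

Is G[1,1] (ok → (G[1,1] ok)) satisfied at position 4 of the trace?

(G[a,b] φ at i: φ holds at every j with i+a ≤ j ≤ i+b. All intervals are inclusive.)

False

Check (ok → (G[1,1] ok)) at every j in [5,5]:
  j=5: antecedent true; consequent fails at 6 → ✗
Fails at j=5 → formula fails.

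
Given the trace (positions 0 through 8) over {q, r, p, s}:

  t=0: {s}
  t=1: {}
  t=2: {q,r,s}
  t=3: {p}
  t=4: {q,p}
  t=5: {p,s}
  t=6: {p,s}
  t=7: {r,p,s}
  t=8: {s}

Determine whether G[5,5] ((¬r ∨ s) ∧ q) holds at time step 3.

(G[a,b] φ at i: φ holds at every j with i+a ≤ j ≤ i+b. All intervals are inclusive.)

False

Check ((¬r ∨ s) ∧ q) at every j in [8,8]:
  j=8: false
Fails at j=8 → formula fails.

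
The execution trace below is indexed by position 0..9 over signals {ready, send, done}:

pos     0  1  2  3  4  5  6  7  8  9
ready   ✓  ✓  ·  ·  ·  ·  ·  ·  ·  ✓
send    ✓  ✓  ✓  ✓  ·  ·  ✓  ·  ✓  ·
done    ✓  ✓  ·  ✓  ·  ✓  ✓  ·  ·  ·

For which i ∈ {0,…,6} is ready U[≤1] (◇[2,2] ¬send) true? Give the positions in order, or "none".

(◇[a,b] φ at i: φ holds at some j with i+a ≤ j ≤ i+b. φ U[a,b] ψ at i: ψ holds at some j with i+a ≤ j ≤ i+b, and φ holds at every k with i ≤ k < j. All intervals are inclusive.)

1, 2, 3, 5

Evaluate at each i in [0,6]:
  i=0: ✗ (no rhs in [0,1])
  i=1: ✓ (rhs at j=2; lhs holds on [1,1])
  i=2: ✓ (rhs at j=2)
  i=3: ✓ (rhs at j=3)
  i=4: ✗ (lhs fails at k=4 before rhs at j=5)
  i=5: ✓ (rhs at j=5)
  i=6: ✗ (lhs fails at k=6 before rhs at j=7)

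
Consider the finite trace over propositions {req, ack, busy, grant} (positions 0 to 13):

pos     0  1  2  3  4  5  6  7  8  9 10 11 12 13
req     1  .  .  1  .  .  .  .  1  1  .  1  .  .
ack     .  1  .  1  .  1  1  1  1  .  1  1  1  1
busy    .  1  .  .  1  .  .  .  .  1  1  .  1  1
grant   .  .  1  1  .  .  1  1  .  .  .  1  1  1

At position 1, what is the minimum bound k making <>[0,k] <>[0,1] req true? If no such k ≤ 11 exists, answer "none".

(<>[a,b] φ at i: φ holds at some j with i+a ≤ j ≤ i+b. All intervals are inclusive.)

1

Scan j = 1,2,… for <>[0,1] req:
  j=1: fails
  j=2: holds
First hit at j=2, so smallest k = 2-1 = 1.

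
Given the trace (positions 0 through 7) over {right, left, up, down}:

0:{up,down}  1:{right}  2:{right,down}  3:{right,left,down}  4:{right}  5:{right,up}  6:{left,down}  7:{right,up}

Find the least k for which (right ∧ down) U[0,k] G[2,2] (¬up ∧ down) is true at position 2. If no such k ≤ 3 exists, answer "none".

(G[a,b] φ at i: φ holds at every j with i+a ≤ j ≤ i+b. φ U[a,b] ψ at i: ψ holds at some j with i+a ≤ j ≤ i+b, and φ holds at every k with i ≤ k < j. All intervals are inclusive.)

2

Need earliest j ≥ 2 with G[2,2] (¬up ∧ down), and (right ∧ down) at every k in [2,j-1].
  j=2: rhs fails.
  j=3: rhs fails.
  j=4: rhs holds; lhs holds on [2,3]. k = 2.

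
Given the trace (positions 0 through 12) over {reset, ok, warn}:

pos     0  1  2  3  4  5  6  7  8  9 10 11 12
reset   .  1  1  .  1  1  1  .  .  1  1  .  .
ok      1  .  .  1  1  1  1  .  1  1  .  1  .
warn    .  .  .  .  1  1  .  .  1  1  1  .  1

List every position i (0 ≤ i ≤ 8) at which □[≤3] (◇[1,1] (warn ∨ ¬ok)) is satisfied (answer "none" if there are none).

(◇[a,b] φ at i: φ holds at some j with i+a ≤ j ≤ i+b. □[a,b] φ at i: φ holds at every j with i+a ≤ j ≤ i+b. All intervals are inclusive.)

6

Evaluate at each i in [0,8]:
  i=0: ✗ (fails at j=2)
  i=1: ✗ (fails at j=2)
  i=2: ✗ (fails at j=2)
  i=3: ✗ (fails at j=5)
  i=4: ✗ (fails at j=5)
  i=5: ✗ (fails at j=5)
  i=6: ✓ (all of [6,9])
  i=7: ✗ (fails at j=10)
  i=8: ✗ (fails at j=10)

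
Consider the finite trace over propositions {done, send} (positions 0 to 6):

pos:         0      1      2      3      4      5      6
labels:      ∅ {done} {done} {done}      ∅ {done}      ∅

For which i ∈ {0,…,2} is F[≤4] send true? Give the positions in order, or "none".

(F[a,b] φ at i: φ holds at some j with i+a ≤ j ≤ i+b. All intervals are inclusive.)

Evaluate at each i in [0,2]:
  i=0: ✗ (none in [0,4])
  i=1: ✗ (none in [1,5])
  i=2: ✗ (none in [2,6])

none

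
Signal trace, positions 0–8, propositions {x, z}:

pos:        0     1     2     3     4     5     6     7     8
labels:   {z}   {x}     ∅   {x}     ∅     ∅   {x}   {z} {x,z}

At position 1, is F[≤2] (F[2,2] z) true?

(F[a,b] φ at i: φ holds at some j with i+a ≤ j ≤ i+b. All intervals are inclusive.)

Check F[2,2] z at each j in [1,3]:
  j=1: fails (none in [3,3])
  j=2: fails (none in [4,4])
  j=3: fails (none in [5,5])
No position in the window satisfies it → formula fails.

Does not hold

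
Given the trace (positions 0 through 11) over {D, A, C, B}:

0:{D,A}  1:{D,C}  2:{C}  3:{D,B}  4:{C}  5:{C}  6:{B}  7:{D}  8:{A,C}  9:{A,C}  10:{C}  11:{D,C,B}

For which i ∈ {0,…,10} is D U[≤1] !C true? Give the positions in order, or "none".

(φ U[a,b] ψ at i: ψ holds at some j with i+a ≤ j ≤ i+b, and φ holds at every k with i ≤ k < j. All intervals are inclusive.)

Evaluate at each i in [0,10]:
  i=0: ✓ (rhs at j=0)
  i=1: ✗ (no rhs in [1,2])
  i=2: ✗ (lhs fails at k=2 before rhs at j=3)
  i=3: ✓ (rhs at j=3)
  i=4: ✗ (no rhs in [4,5])
  i=5: ✗ (lhs fails at k=5 before rhs at j=6)
  i=6: ✓ (rhs at j=6)
  i=7: ✓ (rhs at j=7)
  i=8: ✗ (no rhs in [8,9])
  i=9: ✗ (no rhs in [9,10])
  i=10: ✗ (no rhs in [10,11])

0, 3, 6, 7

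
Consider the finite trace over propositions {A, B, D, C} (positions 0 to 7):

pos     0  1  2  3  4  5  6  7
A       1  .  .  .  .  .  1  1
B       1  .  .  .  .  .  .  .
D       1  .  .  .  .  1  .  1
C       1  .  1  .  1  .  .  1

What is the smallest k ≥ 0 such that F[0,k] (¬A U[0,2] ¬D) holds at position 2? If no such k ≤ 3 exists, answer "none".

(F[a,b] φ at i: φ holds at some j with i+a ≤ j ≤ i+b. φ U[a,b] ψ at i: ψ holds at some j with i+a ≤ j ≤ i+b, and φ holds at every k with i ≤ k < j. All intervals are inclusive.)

Scan j = 2,3,… for (¬A U[0,2] ¬D):
  j=2: holds
First hit at j=2, so smallest k = 2-2 = 0.

0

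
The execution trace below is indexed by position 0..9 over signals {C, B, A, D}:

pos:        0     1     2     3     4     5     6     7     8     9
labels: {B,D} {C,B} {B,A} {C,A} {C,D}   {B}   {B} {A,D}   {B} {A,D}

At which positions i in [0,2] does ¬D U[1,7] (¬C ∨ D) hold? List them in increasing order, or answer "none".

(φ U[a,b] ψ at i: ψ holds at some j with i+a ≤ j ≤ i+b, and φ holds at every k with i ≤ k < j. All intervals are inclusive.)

Evaluate at each i in [0,2]:
  i=0: ✗ (lhs fails at k=0 before rhs at j=2)
  i=1: ✓ (rhs at j=2; lhs holds on [1,1])
  i=2: ✓ (rhs at j=4; lhs holds on [2,3])

1, 2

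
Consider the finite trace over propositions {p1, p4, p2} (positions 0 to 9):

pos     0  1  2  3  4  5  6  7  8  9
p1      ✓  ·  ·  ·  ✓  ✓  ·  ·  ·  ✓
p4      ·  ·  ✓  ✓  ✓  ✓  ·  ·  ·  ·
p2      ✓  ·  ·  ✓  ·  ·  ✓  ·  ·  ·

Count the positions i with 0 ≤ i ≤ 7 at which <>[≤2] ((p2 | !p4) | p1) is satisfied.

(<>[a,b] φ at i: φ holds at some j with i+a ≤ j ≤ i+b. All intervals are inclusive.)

Evaluate at each i in [0,7]:
  i=0: ✓ (witness j=0)
  i=1: ✓ (witness j=1)
  i=2: ✓ (witness j=3)
  i=3: ✓ (witness j=3)
  i=4: ✓ (witness j=4)
  i=5: ✓ (witness j=5)
  i=6: ✓ (witness j=6)
  i=7: ✓ (witness j=7)
Positions where it holds: {0, 1, 2, 3, 4, 5, 6, 7} → 8.

8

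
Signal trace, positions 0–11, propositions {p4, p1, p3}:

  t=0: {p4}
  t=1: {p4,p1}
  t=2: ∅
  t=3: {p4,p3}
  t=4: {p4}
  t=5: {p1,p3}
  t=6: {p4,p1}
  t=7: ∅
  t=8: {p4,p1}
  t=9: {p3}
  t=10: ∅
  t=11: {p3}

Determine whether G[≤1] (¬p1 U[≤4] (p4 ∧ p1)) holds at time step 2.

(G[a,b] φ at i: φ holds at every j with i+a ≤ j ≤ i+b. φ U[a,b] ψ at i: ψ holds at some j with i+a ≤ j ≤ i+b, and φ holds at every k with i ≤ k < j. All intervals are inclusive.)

Does not hold

Check (¬p1 U[≤4] (p4 ∧ p1)) at every j in [2,3]:
  j=2: fails
  j=3: fails
Fails at j=2 → formula fails.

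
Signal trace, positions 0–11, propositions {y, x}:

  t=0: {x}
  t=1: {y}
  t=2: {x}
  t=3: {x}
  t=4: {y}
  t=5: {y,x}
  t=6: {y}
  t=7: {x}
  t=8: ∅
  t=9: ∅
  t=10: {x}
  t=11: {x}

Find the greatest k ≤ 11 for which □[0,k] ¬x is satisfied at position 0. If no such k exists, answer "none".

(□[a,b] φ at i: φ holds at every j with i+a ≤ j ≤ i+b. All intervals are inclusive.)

¬x must hold from j=0 onward; find where it first fails.
  j=0: fails → no k works.

none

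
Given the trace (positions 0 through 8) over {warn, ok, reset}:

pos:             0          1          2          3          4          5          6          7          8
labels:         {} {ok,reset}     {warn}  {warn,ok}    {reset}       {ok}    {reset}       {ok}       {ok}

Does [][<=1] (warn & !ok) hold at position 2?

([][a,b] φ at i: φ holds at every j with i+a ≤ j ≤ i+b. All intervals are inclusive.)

Check (warn & !ok) at every j in [2,3]:
  j=2: true
  j=3: false
Fails at j=3 → formula fails.

Does not hold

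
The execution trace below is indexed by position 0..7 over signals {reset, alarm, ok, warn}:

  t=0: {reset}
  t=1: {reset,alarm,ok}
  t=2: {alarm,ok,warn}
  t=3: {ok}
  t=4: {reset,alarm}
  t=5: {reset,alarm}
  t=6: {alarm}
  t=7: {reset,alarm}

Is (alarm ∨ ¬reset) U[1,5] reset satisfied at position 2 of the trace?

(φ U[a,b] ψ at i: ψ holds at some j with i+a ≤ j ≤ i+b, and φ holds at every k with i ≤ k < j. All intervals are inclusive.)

Need some j in [3,7] with reset, and (alarm ∨ ¬reset) at every k in [2,j-1].
  j=3: reset false.
  j=4: reset holds; (alarm ∨ ¬reset) holds at every k in [2,3] → satisfied.

Yes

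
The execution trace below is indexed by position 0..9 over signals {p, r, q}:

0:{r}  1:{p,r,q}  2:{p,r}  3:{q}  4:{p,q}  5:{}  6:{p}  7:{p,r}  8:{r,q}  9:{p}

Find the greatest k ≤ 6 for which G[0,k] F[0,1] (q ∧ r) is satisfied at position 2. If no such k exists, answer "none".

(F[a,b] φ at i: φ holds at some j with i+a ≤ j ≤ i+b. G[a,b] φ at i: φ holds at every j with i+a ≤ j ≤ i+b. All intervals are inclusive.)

F[0,1] (q ∧ r) must hold from j=2 onward; find where it first fails.
  j=2: fails → no k works.

none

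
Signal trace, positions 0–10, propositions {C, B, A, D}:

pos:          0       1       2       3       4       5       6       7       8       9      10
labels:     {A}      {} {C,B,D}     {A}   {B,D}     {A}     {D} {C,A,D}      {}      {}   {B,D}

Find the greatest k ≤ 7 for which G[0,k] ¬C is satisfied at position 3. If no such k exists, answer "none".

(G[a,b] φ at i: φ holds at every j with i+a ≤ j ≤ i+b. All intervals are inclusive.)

¬C must hold from j=3 onward; find where it first fails.
  j=3: holds
  j=4: holds
  j=5: holds
  j=6: holds
  j=7: fails
Holds on [3,6], so largest k = 3.

3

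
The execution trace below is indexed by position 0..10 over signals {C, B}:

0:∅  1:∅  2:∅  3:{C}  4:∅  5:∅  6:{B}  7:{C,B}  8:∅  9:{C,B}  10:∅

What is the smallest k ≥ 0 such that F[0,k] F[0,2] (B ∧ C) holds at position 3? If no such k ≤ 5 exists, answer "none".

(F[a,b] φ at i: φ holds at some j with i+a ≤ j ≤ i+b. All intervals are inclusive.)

2

Scan j = 3,4,… for F[0,2] (B ∧ C):
  j=3: fails
  j=4: fails
  j=5: holds
First hit at j=5, so smallest k = 5-3 = 2.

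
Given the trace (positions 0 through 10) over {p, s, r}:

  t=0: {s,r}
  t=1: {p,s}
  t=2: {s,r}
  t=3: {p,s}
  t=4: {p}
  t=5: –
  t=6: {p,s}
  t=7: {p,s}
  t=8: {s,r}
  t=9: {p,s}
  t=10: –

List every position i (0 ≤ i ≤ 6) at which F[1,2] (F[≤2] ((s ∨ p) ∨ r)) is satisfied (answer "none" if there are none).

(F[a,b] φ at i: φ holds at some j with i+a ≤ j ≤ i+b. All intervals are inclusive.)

0, 1, 2, 3, 4, 5, 6

Evaluate at each i in [0,6]:
  i=0: ✓ (witness j=1)
  i=1: ✓ (witness j=2)
  i=2: ✓ (witness j=3)
  i=3: ✓ (witness j=4)
  i=4: ✓ (witness j=5)
  i=5: ✓ (witness j=6)
  i=6: ✓ (witness j=7)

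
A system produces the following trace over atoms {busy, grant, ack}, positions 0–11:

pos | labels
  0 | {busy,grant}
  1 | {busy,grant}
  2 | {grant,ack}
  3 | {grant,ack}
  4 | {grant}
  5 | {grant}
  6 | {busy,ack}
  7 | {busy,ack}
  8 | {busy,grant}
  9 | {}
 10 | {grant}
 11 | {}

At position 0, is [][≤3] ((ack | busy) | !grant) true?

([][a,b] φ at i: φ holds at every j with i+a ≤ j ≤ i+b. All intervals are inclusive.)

Check ((ack | busy) | !grant) at every j in [0,3]:
  j=0: true
  j=1: true
  j=2: true
  j=3: true
All positions satisfy it → formula holds.

Yes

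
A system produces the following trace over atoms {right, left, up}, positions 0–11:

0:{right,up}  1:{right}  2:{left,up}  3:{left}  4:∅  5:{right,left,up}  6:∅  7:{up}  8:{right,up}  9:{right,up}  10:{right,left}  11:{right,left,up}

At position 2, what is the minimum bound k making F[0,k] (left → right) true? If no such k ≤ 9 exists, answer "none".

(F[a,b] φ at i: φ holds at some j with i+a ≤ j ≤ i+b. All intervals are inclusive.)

2

Scan j = 2,3,… for (left → right):
  j=2: fails
  j=3: fails
  j=4: holds
First hit at j=4, so smallest k = 4-2 = 2.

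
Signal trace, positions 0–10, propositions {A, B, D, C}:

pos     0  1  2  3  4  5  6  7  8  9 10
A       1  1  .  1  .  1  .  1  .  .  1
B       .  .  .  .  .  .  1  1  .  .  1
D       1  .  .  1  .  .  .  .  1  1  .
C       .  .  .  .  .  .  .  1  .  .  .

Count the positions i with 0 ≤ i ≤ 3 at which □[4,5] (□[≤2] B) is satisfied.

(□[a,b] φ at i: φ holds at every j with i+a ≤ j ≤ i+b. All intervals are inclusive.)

Evaluate at each i in [0,3]:
  i=0: ✗ (fails at j=4)
  i=1: ✗ (fails at j=5)
  i=2: ✗ (fails at j=6)
  i=3: ✗ (fails at j=7)
Positions where it holds: {} → 0.

0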